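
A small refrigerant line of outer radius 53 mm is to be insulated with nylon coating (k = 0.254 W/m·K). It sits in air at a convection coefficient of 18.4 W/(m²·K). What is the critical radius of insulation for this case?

For a cylinder r_cr = k/h = 0.254/18.4
r_cr = 13.8 mm; since the bare radius (53 mm) is above r_cr, any added insulation will reduce heat loss.

r_cr ≈ 13.8 mm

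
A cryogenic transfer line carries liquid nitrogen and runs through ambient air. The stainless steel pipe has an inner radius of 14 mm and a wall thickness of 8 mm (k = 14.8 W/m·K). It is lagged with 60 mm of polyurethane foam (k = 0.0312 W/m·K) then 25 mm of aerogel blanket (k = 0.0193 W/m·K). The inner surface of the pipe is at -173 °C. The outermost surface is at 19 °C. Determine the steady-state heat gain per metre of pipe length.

q′ ≈ 21.5 W/m

Treating each annulus and film as a series resistance:
R_stainless steel pipe wall = ln(22/14)/(2π×14.8×1) = 0.004861 K/W
R_polyurethane foam = ln(82/22)/(2π×0.0312×1) = 6.711 K/W
R_aerogel blanket = ln(107/82)/(2π×0.0193×1) = 2.194 K/W
R_total = 8.911 K/W
Q = ΔT/R_total = 192/8.911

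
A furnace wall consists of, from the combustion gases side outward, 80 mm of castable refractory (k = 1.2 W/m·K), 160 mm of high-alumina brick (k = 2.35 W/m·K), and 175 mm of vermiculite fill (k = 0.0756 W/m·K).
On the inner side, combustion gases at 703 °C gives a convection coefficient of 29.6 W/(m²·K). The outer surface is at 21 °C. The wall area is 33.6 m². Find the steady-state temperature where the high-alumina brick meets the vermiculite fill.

T ≈ 657 °C

Model the wall as resistances in series:
R_inner film = 1/(h_i·A) = 1/(29.6×33.6) = 0.001005 K/W
R_castable refractory = L/(kA) = 0.08/(1.2×33.6) = 0.001984 K/W
R_high-alumina brick = L/(kA) = 0.16/(2.35×33.6) = 0.002026 K/W
R_vermiculite fill = L/(kA) = 0.175/(0.0756×33.6) = 0.06889 K/W
R_total = 0.07391 K/W;  Q = ΔT/R_total = 682/0.07391 = 9228 W
T_interface = T_inner − Q·ΣR(inner→interface) = 703 − 9230×0.005016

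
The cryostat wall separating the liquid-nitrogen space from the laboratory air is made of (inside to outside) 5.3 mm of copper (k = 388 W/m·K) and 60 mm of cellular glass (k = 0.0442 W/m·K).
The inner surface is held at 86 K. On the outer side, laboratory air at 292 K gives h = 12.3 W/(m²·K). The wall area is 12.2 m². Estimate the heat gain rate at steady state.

Q ≈ 1750 W

Thermal resistances in series:
R_copper = L/(kA) = 0.0053/(388×12.2) = 1.12×10^-6 K/W
R_cellular glass = L/(kA) = 0.06/(0.0442×12.2) = 0.1113 K/W
R_outer film = 1/(h_o·A) = 1/(12.3×12.2) = 0.006664 K/W
R_total = 0.1179 K/W
Q = ΔT / R_total = 206 / 0.1179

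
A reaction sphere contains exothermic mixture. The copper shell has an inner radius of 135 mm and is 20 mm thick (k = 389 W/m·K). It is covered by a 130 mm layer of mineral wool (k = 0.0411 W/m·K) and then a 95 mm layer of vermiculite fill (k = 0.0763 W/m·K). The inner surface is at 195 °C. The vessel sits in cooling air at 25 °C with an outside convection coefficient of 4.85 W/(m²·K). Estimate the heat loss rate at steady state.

Spherical conduction: R = (1/r_in − 1/r_out)/(4πk) per layer; series-sum.
R_copper shell = (1/0.135 − 1/0.155)/(4π×389) = 1.955×10^-4 K/W
R_mineral wool = (1/0.155 − 1/0.285)/(4π×0.0411) = 5.698 K/W
R_vermiculite fill = (1/0.285 − 1/0.38)/(4π×0.0763) = 0.9149 K/W
R_outer film = 1/(h·4πr_o²) = 1/(4.85×4π×0.38²) = 0.1136 K/W
R_total = 6.727 K/W
Q = ΔT/R_total = 170/6.727

Q ≈ 25.3 W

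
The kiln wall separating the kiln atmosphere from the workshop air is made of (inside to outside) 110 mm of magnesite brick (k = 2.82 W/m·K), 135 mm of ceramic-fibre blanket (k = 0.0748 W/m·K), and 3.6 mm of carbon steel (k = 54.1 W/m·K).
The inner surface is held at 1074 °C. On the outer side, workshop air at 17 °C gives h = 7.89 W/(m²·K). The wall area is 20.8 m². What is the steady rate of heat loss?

Series thermal resistances:
R_magnesite brick = L/(kA) = 0.11/(2.82×20.8) = 0.001875 K/W
R_ceramic-fibre blanket = L/(kA) = 0.135/(0.0748×20.8) = 0.08677 K/W
R_carbon steel = L/(kA) = 0.0036/(54.1×20.8) = 3.199×10^-6 K/W
R_outer film = 1/(h_o·A) = 1/(7.89×20.8) = 0.006093 K/W
R_total = 0.09474 K/W
Q = ΔT / R_total = 1057 / 0.09474

Q ≈ 11200 W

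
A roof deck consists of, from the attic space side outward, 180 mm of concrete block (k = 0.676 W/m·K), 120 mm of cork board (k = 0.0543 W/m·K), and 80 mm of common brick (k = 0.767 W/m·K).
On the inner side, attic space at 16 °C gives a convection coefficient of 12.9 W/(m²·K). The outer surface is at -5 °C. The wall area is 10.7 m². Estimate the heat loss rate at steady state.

Model the wall as resistances in series:
R_inner film = 1/(h_i·A) = 1/(12.9×10.7) = 0.007245 K/W
R_concrete block = L/(kA) = 0.18/(0.676×10.7) = 0.02489 K/W
R_cork board = L/(kA) = 0.12/(0.0543×10.7) = 0.2065 K/W
R_common brick = L/(kA) = 0.08/(0.767×10.7) = 0.009748 K/W
R_total = 0.2484 K/W
Q = ΔT / R_total = 21 / 0.2484

Q ≈ 84.5 W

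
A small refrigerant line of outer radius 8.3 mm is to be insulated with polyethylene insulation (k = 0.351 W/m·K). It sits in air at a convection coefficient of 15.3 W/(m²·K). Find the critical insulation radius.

For a cylinder r_cr = k/h = 0.351/15.3
r_cr = 22.9 mm; since the bare radius (8.3 mm) is below r_cr, adding a thin layer of insulation will *increase* heat loss.

r_cr ≈ 22.9 mm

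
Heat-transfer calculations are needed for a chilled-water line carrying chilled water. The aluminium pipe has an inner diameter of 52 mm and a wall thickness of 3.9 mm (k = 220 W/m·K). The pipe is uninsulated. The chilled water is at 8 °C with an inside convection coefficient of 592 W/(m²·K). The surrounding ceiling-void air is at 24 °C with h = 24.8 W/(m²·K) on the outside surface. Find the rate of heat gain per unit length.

q′ ≈ 71.1 W/m

Radial resistances (cylindrical: R_cond = ln(r_o/r_i)/(2πkL), R_conv = 1/(h·2πrL)):
R_inner film = 1/(h_i·2πr₁L) = 1/(592×2π×0.026×1) = 0.01034 K/W
R_aluminium pipe wall = ln(29.9/26)/(2π×220×1) = 1.011×10^-4 K/W
R_outer film = 1/(h_o·2πr_oL) = 1/(24.8×2π×0.0299×1) = 0.2146 K/W
R_total = 0.2251 K/W
Q = ΔT/R_total = 16/0.2251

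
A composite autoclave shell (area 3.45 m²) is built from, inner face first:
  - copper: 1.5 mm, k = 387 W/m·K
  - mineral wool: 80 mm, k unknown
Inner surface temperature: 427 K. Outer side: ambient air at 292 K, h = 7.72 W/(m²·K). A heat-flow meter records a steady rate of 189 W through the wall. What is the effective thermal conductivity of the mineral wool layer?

k ≈ 0.0343 W/(m·K)

Model the wall as resistances in series:
R_copper = L/(kA) = 0.0015/(387×3.45) = 1.123×10^-6 K/W
R_outer film = 1/(h_o·A) = 1/(7.72×3.45) = 0.03755 K/W
Sum of known resistances R_other = 0.03755 K/W
Total R = ΔT/Q = 135/189 = 0.7143 K/W
R_mineral wool = R_total − R_other = 0.6767 K/W
k = L/(R·A) = 0.08/(0.6767×3.45)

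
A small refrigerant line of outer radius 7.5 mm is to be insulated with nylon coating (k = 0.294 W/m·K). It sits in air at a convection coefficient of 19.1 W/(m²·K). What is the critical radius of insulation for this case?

For a cylinder r_cr = k/h = 0.294/19.1
r_cr = 15.4 mm; since the bare radius (7.5 mm) is below r_cr, adding a thin layer of insulation will *increase* heat loss.

r_cr ≈ 15.4 mm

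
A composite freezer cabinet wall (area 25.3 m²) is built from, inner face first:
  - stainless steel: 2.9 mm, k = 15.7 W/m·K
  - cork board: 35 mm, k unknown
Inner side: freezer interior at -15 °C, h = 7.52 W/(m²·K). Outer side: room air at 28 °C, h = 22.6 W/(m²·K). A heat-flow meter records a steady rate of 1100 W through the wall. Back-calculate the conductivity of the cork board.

k ≈ 0.0431 W/(m·K)

Treating each layer as a thermal resistance in series:
R_inner film = 1/(h_i·A) = 1/(7.52×25.3) = 0.005256 K/W
R_stainless steel = L/(kA) = 0.0029/(15.7×25.3) = 7.301×10^-6 K/W
R_outer film = 1/(h_o·A) = 1/(22.6×25.3) = 0.001749 K/W
Sum of known resistances R_other = 0.007012 K/W
Total R = ΔT/Q = 43/1100 = 0.03909 K/W
R_cork board = R_total − R_other = 0.03208 K/W
k = L/(R·A) = 0.035/(0.03208×25.3)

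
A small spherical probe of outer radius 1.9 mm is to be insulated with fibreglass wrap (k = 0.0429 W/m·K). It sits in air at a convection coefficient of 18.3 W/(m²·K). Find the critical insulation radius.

For a sphere r_cr = 2k/h = 2×0.0429/18.3
r_cr = 4.69 mm; since the bare radius (1.9 mm) is below r_cr, adding a thin layer of insulation will *increase* heat loss.

r_cr ≈ 4.69 mm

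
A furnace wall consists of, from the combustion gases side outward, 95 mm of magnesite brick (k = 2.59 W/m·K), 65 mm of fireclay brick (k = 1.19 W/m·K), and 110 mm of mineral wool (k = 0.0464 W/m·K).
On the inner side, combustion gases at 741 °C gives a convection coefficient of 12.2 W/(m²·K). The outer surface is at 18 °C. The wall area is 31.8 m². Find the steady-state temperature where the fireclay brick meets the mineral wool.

T ≈ 692 °C

Thermal resistances in series:
R_inner film = 1/(h_i·A) = 1/(12.2×31.8) = 0.002578 K/W
R_magnesite brick = L/(kA) = 0.095/(2.59×31.8) = 0.001153 K/W
R_fireclay brick = L/(kA) = 0.065/(1.19×31.8) = 0.001718 K/W
R_mineral wool = L/(kA) = 0.11/(0.0464×31.8) = 0.07455 K/W
R_total = 0.08 K/W;  Q = ΔT/R_total = 723/0.08 = 9038 W
T_interface = T_inner − Q·ΣR(inner→interface) = 741 − 9040×0.005449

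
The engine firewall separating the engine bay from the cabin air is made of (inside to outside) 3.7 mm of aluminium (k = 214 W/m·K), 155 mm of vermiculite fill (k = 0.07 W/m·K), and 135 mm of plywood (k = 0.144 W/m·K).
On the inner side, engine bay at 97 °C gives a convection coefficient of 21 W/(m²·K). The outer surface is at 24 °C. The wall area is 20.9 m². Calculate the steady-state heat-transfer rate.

Model the wall as resistances in series:
R_inner film = 1/(h_i·A) = 1/(21×20.9) = 0.002278 K/W
R_aluminium = L/(kA) = 0.0037/(214×20.9) = 8.273×10^-7 K/W
R_vermiculite fill = L/(kA) = 0.155/(0.07×20.9) = 0.1059 K/W
R_plywood = L/(kA) = 0.135/(0.144×20.9) = 0.04486 K/W
R_total = 0.1531 K/W
Q = ΔT / R_total = 73 / 0.1531

Q ≈ 477 W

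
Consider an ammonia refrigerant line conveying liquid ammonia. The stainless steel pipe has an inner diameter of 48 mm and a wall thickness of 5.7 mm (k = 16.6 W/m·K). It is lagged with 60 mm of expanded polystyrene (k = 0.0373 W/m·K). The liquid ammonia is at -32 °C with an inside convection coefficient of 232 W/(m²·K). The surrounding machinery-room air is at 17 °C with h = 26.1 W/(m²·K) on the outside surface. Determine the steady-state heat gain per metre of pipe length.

Per-layer cylindrical resistances, series-summed:
R_inner film = 1/(h_i·2πr₁L) = 1/(232×2π×0.024×1) = 0.02858 K/W
R_stainless steel pipe wall = ln(29.7/24)/(2π×16.6×1) = 0.002043 K/W
R_expanded polystyrene = ln(89.7/29.7)/(2π×0.0373×1) = 4.716 K/W
R_outer film = 1/(h_o·2πr_oL) = 1/(26.1×2π×0.0897×1) = 0.06798 K/W
R_total = 4.815 K/W
Q = ΔT/R_total = 49/4.815

q′ ≈ 10.2 W/m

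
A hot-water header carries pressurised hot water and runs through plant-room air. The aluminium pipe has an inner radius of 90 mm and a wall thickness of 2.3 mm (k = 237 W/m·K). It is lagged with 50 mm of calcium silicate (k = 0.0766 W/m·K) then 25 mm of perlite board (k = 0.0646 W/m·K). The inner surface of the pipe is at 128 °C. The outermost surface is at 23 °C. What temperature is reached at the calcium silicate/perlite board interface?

T ≈ 55.3 °C

Radial resistances (cylindrical: R_cond = ln(r_o/r_i)/(2πkL), R_conv = 1/(h·2πrL)):
R_aluminium pipe wall = ln(92.3/90)/(2π×237×1) = 1.695×10^-5 K/W
R_calcium silicate = ln(142.3/92.3)/(2π×0.0766×1) = 0.8994 K/W
R_perlite board = ln(167.3/142.3)/(2π×0.0646×1) = 0.3988 K/W
R_total = 1.298 K/W
Q = ΔT/R_total = 105/1.298
Q = 80.9 W/m
T_interface = T_inner − Q·ΣR(inner→interface) = 128 − 80.9×0.8995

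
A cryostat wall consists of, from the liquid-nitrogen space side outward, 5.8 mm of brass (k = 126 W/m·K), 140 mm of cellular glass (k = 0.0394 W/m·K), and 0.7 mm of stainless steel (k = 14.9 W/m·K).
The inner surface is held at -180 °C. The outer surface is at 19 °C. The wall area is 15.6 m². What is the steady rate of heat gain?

Q ≈ 874 W

Treating each layer as a thermal resistance in series:
R_brass = L/(kA) = 0.0058/(126×15.6) = 2.951×10^-6 K/W
R_cellular glass = L/(kA) = 0.14/(0.0394×15.6) = 0.2278 K/W
R_stainless steel = L/(kA) = 0.0007/(14.9×15.6) = 3.012×10^-6 K/W
R_total = 0.2278 K/W
Q = ΔT / R_total = 199 / 0.2278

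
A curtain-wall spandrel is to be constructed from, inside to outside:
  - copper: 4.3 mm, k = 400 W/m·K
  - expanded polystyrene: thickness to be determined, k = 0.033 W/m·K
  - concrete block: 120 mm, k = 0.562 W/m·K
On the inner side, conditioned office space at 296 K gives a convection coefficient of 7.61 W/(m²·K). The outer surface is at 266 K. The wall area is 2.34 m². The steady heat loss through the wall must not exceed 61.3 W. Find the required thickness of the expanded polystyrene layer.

Model the wall as resistances in series:
R_inner film = 1/(h_i·A) = 1/(7.61×2.34) = 0.05616 K/W
R_copper = L/(kA) = 0.0043/(400×2.34) = 4.594×10^-6 K/W
R_concrete block = L/(kA) = 0.12/(0.562×2.34) = 0.09125 K/W
Sum of the known resistances R_other = 0.1474 K/W
Required total resistance R_tot = ΔT/Q_allow = 30/61.3 = 0.4894 K/W
R_expanded polystyrene = R_tot − R_other = 0.342 K/W
L = R·k·A = 0.342×0.033×2.34

L ≈ 26.4 mm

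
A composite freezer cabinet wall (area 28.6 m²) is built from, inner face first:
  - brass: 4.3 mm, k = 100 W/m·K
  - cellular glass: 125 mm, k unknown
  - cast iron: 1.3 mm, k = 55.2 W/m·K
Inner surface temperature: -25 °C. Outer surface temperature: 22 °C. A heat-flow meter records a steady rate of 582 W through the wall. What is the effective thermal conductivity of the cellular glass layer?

k ≈ 0.0541 W/(m·K)

Using the resistance-network approach (series):
R_brass = L/(kA) = 0.0043/(100×28.6) = 1.503×10^-6 K/W
R_cast iron = L/(kA) = 0.0013/(55.2×28.6) = 8.235×10^-7 K/W
Sum of known resistances R_other = 2.327×10^-6 K/W
Total R = ΔT/Q = 47/582 = 0.08076 K/W
R_cellular glass = R_total − R_other = 0.08075 K/W
k = L/(R·A) = 0.125/(0.08075×28.6)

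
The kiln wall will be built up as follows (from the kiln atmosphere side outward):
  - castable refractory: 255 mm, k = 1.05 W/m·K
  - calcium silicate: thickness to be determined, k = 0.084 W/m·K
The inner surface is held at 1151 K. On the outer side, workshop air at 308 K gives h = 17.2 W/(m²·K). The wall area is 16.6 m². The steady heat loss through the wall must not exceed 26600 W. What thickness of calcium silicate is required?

L ≈ 18.9 mm

Model the wall as resistances in series:
R_castable refractory = L/(kA) = 0.255/(1.05×16.6) = 0.01463 K/W
R_outer film = 1/(h_o·A) = 1/(17.2×16.6) = 0.003502 K/W
Sum of the known resistances R_other = 0.01813 K/W
Required total resistance R_tot = ΔT/Q_allow = 843/26600 = 0.03169 K/W
R_calcium silicate = R_tot − R_other = 0.01356 K/W
L = R·k·A = 0.01356×0.084×16.6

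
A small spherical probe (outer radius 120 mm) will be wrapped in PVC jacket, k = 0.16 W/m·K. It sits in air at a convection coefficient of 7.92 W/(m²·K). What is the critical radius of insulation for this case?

For a sphere r_cr = 2k/h = 2×0.16/7.92
r_cr = 40.4 mm; since the bare radius (120 mm) is above r_cr, any added insulation will reduce heat loss.

r_cr ≈ 40.4 mm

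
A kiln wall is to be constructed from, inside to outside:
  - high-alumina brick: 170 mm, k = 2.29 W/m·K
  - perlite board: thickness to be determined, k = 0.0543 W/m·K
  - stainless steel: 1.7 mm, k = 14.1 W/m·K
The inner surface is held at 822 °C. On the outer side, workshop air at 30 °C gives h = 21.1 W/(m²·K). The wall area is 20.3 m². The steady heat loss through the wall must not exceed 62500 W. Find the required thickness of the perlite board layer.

Treating each layer as a thermal resistance in series:
R_high-alumina brick = L/(kA) = 0.17/(2.29×20.3) = 0.003657 K/W
R_stainless steel = L/(kA) = 0.0017/(14.1×20.3) = 5.939×10^-6 K/W
R_outer film = 1/(h_o·A) = 1/(21.1×20.3) = 0.002335 K/W
Sum of the known resistances R_other = 0.005998 K/W
Required total resistance R_tot = ΔT/Q_allow = 792/62500 = 0.01267 K/W
R_perlite board = R_tot − R_other = 0.006674 K/W
L = R·k·A = 0.006674×0.0543×20.3

L ≈ 7.36 mm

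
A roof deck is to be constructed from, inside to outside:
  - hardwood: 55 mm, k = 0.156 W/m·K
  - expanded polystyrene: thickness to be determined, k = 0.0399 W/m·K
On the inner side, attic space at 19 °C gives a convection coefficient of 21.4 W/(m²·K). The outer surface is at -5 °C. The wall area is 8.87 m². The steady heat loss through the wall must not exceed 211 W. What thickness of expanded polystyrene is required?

Series thermal resistances:
R_inner film = 1/(h_i·A) = 1/(21.4×8.87) = 0.005268 K/W
R_hardwood = L/(kA) = 0.055/(0.156×8.87) = 0.03975 K/W
Sum of the known resistances R_other = 0.04502 K/W
Required total resistance R_tot = ΔT/Q_allow = 24/211 = 0.1137 K/W
R_expanded polystyrene = R_tot − R_other = 0.06873 K/W
L = R·k·A = 0.06873×0.0399×8.87

L ≈ 24.3 mm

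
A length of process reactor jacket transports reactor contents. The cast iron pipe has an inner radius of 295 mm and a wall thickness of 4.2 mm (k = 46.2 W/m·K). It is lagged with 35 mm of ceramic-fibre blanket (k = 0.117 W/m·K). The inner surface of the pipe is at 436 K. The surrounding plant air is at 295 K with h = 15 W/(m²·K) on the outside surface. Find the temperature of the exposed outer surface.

T ≈ 320 K

Treating each annulus and film as a series resistance:
R_cast iron pipe wall = ln(299.2/295)/(2π×46.2×1) = 4.87×10^-5 K/W
R_ceramic-fibre blanket = ln(334.2/299.2)/(2π×0.117×1) = 0.1505 K/W
R_outer film = 1/(h_o·2πr_oL) = 1/(15×2π×0.3342×1) = 0.03175 K/W
R_total = 0.1823 K/W
Q = ΔT/R_total = 141/0.1823
Q = 774 W/m
T_interface = T_inner − Q·ΣR(inner→interface) = 436 − 774×0.1505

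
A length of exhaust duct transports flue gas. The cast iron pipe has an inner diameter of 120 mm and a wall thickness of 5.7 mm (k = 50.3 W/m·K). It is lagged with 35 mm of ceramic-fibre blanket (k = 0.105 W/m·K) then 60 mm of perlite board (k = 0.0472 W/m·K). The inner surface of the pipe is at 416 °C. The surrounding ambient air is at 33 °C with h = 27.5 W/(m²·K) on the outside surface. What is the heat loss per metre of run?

Per-layer cylindrical resistances, series-summed:
R_cast iron pipe wall = ln(65.7/60)/(2π×50.3×1) = 2.872×10^-4 K/W
R_ceramic-fibre blanket = ln(100.7/65.7)/(2π×0.105×1) = 0.6473 K/W
R_perlite board = ln(160.7/100.7)/(2π×0.0472×1) = 1.576 K/W
R_outer film = 1/(h_o·2πr_oL) = 1/(27.5×2π×0.1607×1) = 0.03601 K/W
R_total = 2.26 K/W
Q = ΔT/R_total = 383/2.26

q′ ≈ 169 W/m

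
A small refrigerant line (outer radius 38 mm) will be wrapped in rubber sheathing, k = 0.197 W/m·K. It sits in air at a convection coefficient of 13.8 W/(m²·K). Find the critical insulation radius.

r_cr ≈ 14.3 mm

For a cylinder r_cr = k/h = 0.197/13.8
r_cr = 14.3 mm; since the bare radius (38 mm) is above r_cr, any added insulation will reduce heat loss.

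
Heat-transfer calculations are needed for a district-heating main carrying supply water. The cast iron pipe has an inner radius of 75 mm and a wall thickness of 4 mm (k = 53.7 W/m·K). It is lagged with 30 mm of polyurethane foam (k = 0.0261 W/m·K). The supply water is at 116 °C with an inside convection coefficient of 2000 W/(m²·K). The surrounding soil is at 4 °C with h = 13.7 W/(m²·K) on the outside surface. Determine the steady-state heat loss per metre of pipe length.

Treating each annulus and film as a series resistance:
R_inner film = 1/(h_i·2πr₁L) = 1/(2000×2π×0.075×1) = 0.001061 K/W
R_cast iron pipe wall = ln(79/75)/(2π×53.7×1) = 1.54×10^-4 K/W
R_polyurethane foam = ln(109/79)/(2π×0.0261×1) = 1.963 K/W
R_outer film = 1/(h_o·2πr_oL) = 1/(13.7×2π×0.109×1) = 0.1066 K/W
R_total = 2.071 K/W
Q = ΔT/R_total = 112/2.071

q′ ≈ 54.1 W/m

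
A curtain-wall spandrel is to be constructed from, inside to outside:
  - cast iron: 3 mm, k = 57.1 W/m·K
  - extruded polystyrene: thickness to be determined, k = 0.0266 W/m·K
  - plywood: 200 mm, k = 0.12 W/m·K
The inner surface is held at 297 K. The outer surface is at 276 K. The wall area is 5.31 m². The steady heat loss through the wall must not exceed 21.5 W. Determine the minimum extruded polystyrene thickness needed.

Thermal resistances in series:
R_cast iron = L/(kA) = 0.003/(57.1×5.31) = 9.894×10^-6 K/W
R_plywood = L/(kA) = 0.2/(0.12×5.31) = 0.3139 K/W
Sum of the known resistances R_other = 0.3139 K/W
Required total resistance R_tot = ΔT/Q_allow = 21/21.5 = 0.9767 K/W
R_extruded polystyrene = R_tot − R_other = 0.6629 K/W
L = R·k·A = 0.6629×0.0266×5.31

L ≈ 93.6 mm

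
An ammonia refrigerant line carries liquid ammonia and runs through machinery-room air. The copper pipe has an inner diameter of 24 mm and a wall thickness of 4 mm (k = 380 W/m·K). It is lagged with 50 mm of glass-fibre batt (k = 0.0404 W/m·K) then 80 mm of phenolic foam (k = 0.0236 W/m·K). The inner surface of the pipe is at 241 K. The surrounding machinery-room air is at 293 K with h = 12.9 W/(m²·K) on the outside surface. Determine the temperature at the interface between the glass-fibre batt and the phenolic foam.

Cylindrical conduction, so R = ln(r₂/r₁)/(2πkL) per layer, in series:
R_copper pipe wall = ln(16/12)/(2π×380×1) = 1.205×10^-4 K/W
R_glass-fibre batt = ln(66/16)/(2π×0.0404×1) = 5.583 K/W
R_phenolic foam = ln(146/66)/(2π×0.0236×1) = 5.354 K/W
R_outer film = 1/(h_o·2πr_oL) = 1/(12.9×2π×0.146×1) = 0.0845 K/W
R_total = 11.02 K/W
Q = ΔT/R_total = 52/11.02
Q = 4.72 W/m
T_interface = T_inner + Q·ΣR(inner→interface) = 241 + 4.72×5.583

T ≈ 267 K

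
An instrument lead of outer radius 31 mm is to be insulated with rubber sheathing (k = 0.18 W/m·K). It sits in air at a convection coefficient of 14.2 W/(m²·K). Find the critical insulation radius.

r_cr ≈ 12.7 mm

For a cylinder r_cr = k/h = 0.18/14.2
r_cr = 12.7 mm; since the bare radius (31 mm) is above r_cr, any added insulation will reduce heat loss.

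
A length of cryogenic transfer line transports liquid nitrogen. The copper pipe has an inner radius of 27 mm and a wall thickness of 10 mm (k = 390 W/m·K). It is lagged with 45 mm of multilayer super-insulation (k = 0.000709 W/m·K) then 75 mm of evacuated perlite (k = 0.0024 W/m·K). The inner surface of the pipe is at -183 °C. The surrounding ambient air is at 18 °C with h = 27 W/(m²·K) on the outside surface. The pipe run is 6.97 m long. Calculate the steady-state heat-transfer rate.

Q ≈ 6.32 W

Radial resistances (cylindrical: R_cond = ln(r_o/r_i)/(2πkL), R_conv = 1/(h·2πrL)):
R_copper pipe wall = ln(37/27)/(2π×390×6.97) = 1.845×10^-5 K/W
R_multilayer super-insulation = ln(82/37)/(2π×0.000709×6.97) = 25.63 K/W
R_evacuated perlite = ln(157/82)/(2π×0.0024×6.97) = 6.18 K/W
R_outer film = 1/(h_o·2πr_oL) = 1/(27×2π×0.157×6.97) = 0.005387 K/W
R_total = 31.82 K/W
Q = ΔT/R_total = 201/31.82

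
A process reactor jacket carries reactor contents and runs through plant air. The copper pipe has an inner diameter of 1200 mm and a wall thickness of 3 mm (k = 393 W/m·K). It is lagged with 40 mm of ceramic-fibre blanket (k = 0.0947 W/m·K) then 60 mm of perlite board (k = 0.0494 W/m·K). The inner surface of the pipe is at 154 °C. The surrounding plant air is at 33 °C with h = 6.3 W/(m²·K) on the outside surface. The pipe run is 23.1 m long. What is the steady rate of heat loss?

Per-layer cylindrical resistances, series-summed:
R_copper pipe wall = ln(603/600)/(2π×393×23.1) = 8.744×10^-8 K/W
R_ceramic-fibre blanket = ln(643/603)/(2π×0.0947×23.1) = 0.004673 K/W
R_perlite board = ln(703/643)/(2π×0.0494×23.1) = 0.01244 K/W
R_outer film = 1/(h_o·2πr_oL) = 1/(6.3×2π×0.703×23.1) = 0.001556 K/W
R_total = 0.01867 K/W
Q = ΔT/R_total = 121/0.01867

Q ≈ 6480 W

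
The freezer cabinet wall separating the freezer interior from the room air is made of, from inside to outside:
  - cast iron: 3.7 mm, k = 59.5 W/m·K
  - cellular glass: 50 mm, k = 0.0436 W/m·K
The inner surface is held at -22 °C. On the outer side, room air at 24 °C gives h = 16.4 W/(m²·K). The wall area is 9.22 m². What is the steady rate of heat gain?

Model the wall as resistances in series:
R_cast iron = L/(kA) = 0.0037/(59.5×9.22) = 6.745×10^-6 K/W
R_cellular glass = L/(kA) = 0.05/(0.0436×9.22) = 0.1244 K/W
R_outer film = 1/(h_o·A) = 1/(16.4×9.22) = 0.006613 K/W
R_total = 0.131 K/W
Q = ΔT / R_total = 46 / 0.131

Q ≈ 351 W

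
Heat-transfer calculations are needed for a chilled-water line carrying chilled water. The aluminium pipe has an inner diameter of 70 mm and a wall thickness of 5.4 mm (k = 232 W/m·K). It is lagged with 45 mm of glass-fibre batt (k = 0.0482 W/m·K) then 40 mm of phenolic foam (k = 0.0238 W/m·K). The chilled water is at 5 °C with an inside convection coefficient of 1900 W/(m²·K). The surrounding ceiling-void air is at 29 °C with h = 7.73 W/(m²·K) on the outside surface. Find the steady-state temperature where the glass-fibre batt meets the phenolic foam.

Radial resistances (cylindrical: R_cond = ln(r_o/r_i)/(2πkL), R_conv = 1/(h·2πrL)):
R_inner film = 1/(h_i·2πr₁L) = 1/(1900×2π×0.035×1) = 0.002393 K/W
R_aluminium pipe wall = ln(40.4/35)/(2π×232×1) = 9.843×10^-5 K/W
R_glass-fibre batt = ln(85.4/40.4)/(2π×0.0482×1) = 2.472 K/W
R_phenolic foam = ln(125.4/85.4)/(2π×0.0238×1) = 2.569 K/W
R_outer film = 1/(h_o·2πr_oL) = 1/(7.73×2π×0.1254×1) = 0.1642 K/W
R_total = 5.207 K/W
Q = ΔT/R_total = 24/5.207
Q = 4.61 W/m
T_interface = T_inner + Q·ΣR(inner→interface) = 5 + 4.61×2.474

T ≈ 16.4 °C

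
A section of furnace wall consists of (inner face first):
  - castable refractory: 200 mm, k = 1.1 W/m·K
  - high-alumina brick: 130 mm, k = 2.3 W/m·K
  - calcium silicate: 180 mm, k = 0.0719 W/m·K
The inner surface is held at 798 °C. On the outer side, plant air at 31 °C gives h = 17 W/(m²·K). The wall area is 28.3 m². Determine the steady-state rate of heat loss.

Thermal resistances in series:
R_castable refractory = L/(kA) = 0.2/(1.1×28.3) = 0.006425 K/W
R_high-alumina brick = L/(kA) = 0.13/(2.3×28.3) = 0.001997 K/W
R_calcium silicate = L/(kA) = 0.18/(0.0719×28.3) = 0.08846 K/W
R_outer film = 1/(h_o·A) = 1/(17×28.3) = 0.002079 K/W
R_total = 0.09896 K/W
Q = ΔT / R_total = 767 / 0.09896

Q ≈ 7750 W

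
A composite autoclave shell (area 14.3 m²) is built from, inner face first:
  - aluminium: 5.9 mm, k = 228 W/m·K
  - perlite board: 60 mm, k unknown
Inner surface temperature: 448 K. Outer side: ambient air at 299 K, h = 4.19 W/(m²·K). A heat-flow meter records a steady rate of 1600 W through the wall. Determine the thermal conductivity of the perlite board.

Treating each layer as a thermal resistance in series:
R_aluminium = L/(kA) = 0.0059/(228×14.3) = 1.81×10^-6 K/W
R_outer film = 1/(h_o·A) = 1/(4.19×14.3) = 0.01669 K/W
Sum of known resistances R_other = 0.01669 K/W
Total R = ΔT/Q = 149/1600 = 0.09312 K/W
R_perlite board = R_total − R_other = 0.07643 K/W
k = L/(R·A) = 0.06/(0.07643×14.3)

k ≈ 0.0549 W/(m·K)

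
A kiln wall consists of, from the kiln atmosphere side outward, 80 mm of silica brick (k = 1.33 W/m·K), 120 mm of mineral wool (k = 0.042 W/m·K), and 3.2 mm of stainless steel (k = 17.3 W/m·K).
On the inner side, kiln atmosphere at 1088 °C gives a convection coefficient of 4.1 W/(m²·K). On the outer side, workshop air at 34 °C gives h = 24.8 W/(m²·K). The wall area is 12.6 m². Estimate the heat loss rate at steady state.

Model the wall as resistances in series:
R_inner film = 1/(h_i·A) = 1/(4.1×12.6) = 0.01936 K/W
R_silica brick = L/(kA) = 0.08/(1.33×12.6) = 0.004774 K/W
R_mineral wool = L/(kA) = 0.12/(0.042×12.6) = 0.2268 K/W
R_stainless steel = L/(kA) = 0.0032/(17.3×12.6) = 1.468×10^-5 K/W
R_outer film = 1/(h_o·A) = 1/(24.8×12.6) = 0.0032 K/W
R_total = 0.2541 K/W
Q = ΔT / R_total = 1054 / 0.2541

Q ≈ 4150 W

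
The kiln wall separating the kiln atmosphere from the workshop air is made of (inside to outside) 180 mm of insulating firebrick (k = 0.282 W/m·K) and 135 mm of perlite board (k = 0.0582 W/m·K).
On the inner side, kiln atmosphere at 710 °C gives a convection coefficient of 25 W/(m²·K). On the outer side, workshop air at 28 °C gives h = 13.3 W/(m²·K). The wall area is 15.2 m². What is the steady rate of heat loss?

Thermal resistances in series:
R_inner film = 1/(h_i·A) = 1/(25×15.2) = 0.002632 K/W
R_insulating firebrick = L/(kA) = 0.18/(0.282×15.2) = 0.04199 K/W
R_perlite board = L/(kA) = 0.135/(0.0582×15.2) = 0.1526 K/W
R_outer film = 1/(h_o·A) = 1/(13.3×15.2) = 0.004947 K/W
R_total = 0.2022 K/W
Q = ΔT / R_total = 682 / 0.2022

Q ≈ 3370 W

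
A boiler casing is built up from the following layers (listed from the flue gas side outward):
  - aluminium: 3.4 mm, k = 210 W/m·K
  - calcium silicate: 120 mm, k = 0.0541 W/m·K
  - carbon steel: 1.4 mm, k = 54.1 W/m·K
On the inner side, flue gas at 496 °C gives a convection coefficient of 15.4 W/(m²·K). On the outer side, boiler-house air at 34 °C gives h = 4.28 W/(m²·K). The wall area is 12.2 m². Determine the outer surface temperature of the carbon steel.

T ≈ 76.9 °C

Model the wall as resistances in series:
R_inner film = 1/(h_i·A) = 1/(15.4×12.2) = 0.005323 K/W
R_aluminium = L/(kA) = 0.0034/(210×12.2) = 1.327×10^-6 K/W
R_calcium silicate = L/(kA) = 0.12/(0.0541×12.2) = 0.1818 K/W
R_carbon steel = L/(kA) = 0.0014/(54.1×12.2) = 2.121×10^-6 K/W
R_outer film = 1/(h_o·A) = 1/(4.28×12.2) = 0.01915 K/W
R_total = 0.2063 K/W;  Q = ΔT/R_total = 462/0.2063 = 2240 W
T_interface = T_inner − Q·ΣR(inner→interface) = 496 − 2240×0.1871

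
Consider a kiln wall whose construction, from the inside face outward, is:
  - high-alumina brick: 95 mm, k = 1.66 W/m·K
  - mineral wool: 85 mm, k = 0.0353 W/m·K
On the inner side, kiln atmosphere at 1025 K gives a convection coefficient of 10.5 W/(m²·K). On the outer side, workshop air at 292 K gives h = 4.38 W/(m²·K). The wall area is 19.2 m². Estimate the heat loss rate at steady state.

Thermal resistances in series:
R_inner film = 1/(h_i·A) = 1/(10.5×19.2) = 0.00496 K/W
R_high-alumina brick = L/(kA) = 0.095/(1.66×19.2) = 0.002981 K/W
R_mineral wool = L/(kA) = 0.085/(0.0353×19.2) = 0.1254 K/W
R_outer film = 1/(h_o·A) = 1/(4.38×19.2) = 0.01189 K/W
R_total = 0.1452 K/W
Q = ΔT / R_total = 733 / 0.1452

Q ≈ 5050 W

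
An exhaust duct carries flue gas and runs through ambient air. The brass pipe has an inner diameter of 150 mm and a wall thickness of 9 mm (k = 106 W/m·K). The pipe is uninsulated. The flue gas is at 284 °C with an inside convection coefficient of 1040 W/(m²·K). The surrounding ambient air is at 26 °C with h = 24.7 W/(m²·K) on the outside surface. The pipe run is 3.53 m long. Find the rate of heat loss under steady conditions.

Q ≈ 11500 W

Radial resistances (cylindrical: R_cond = ln(r_o/r_i)/(2πkL), R_conv = 1/(h·2πrL)):
R_inner film = 1/(h_i·2πr₁L) = 1/(1040×2π×0.075×3.53) = 5.78×10^-4 K/W
R_brass pipe wall = ln(84/75)/(2π×106×3.53) = 4.82×10^-5 K/W
R_outer film = 1/(h_o·2πr_oL) = 1/(24.7×2π×0.084×3.53) = 0.02173 K/W
R_total = 0.02236 K/W
Q = ΔT/R_total = 258/0.02236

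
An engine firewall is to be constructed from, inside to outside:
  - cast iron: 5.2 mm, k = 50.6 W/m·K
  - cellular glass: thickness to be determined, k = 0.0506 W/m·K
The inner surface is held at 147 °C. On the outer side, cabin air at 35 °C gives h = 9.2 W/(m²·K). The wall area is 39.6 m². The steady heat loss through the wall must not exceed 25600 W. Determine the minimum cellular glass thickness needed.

L ≈ 3.26 mm

Model the wall as resistances in series:
R_cast iron = L/(kA) = 0.0052/(50.6×39.6) = 2.595×10^-6 K/W
R_outer film = 1/(h_o·A) = 1/(9.2×39.6) = 0.002745 K/W
Sum of the known resistances R_other = 0.002747 K/W
Required total resistance R_tot = ΔT/Q_allow = 112/25600 = 0.004375 K/W
R_cellular glass = R_tot − R_other = 0.001628 K/W
L = R·k·A = 0.001628×0.0506×39.6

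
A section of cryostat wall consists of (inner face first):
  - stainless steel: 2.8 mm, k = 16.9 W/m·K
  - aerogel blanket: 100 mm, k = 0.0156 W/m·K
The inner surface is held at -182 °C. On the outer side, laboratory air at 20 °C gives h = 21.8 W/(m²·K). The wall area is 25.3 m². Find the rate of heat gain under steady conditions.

Q ≈ 792 W

Treating each layer as a thermal resistance in series:
R_stainless steel = L/(kA) = 0.0028/(16.9×25.3) = 6.549×10^-6 K/W
R_aerogel blanket = L/(kA) = 0.1/(0.0156×25.3) = 0.2534 K/W
R_outer film = 1/(h_o·A) = 1/(21.8×25.3) = 0.001813 K/W
R_total = 0.2552 K/W
Q = ΔT / R_total = 202 / 0.2552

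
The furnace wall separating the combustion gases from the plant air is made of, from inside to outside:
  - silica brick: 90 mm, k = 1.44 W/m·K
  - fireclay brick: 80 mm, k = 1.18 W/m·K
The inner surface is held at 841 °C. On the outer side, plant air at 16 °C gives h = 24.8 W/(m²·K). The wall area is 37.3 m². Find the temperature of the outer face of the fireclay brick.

T ≈ 211 °C

Treating each layer as a thermal resistance in series:
R_silica brick = L/(kA) = 0.09/(1.44×37.3) = 0.001676 K/W
R_fireclay brick = L/(kA) = 0.08/(1.18×37.3) = 0.001818 K/W
R_outer film = 1/(h_o·A) = 1/(24.8×37.3) = 0.001081 K/W
R_total = 0.004574 K/W;  Q = ΔT/R_total = 825/0.004574 = 180400 W
T_interface = T_inner − Q·ΣR(inner→interface) = 841 − 180000×0.003493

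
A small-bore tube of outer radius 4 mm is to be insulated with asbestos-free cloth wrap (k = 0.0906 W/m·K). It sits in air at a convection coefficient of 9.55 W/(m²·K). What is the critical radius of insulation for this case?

r_cr ≈ 9.49 mm

For a cylinder r_cr = k/h = 0.0906/9.55
r_cr = 9.49 mm; since the bare radius (4 mm) is below r_cr, adding a thin layer of insulation will *increase* heat loss.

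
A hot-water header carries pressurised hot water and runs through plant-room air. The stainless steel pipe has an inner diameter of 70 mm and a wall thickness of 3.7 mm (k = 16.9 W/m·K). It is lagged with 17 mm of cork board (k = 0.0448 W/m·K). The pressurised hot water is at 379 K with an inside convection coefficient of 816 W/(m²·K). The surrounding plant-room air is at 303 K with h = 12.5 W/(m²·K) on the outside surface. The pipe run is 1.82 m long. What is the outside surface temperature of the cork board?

For a radial system each layer contributes R = ln(r_out/r_in)/(2πkL); films add R = 1/(hA).
R_inner film = 1/(h_i·2πr₁L) = 1/(816×2π×0.035×1.82) = 0.003062 K/W
R_stainless steel pipe wall = ln(38.7/35)/(2π×16.9×1.82) = 5.2×10^-4 K/W
R_cork board = ln(55.7/38.7)/(2π×0.0448×1.82) = 0.7108 K/W
R_outer film = 1/(h_o·2πr_oL) = 1/(12.5×2π×0.0557×1.82) = 0.1256 K/W
R_total = 0.84 K/W
Q = ΔT/R_total = 76/0.84
Q = 90.5 W
T_interface = T_inner − Q·ΣR(inner→interface) = 379 − 90.5×0.7144

T ≈ 314 K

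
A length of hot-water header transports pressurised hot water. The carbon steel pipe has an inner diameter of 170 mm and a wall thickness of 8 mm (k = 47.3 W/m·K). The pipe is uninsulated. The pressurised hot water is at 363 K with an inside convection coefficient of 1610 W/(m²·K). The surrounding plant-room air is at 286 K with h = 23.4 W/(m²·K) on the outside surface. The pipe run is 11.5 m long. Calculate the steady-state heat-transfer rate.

Radial resistances (cylindrical: R_cond = ln(r_o/r_i)/(2πkL), R_conv = 1/(h·2πrL)):
R_inner film = 1/(h_i·2πr₁L) = 1/(1610×2π×0.085×11.5) = 1.011×10^-4 K/W
R_carbon steel pipe wall = ln(93/85)/(2π×47.3×11.5) = 2.632×10^-5 K/W
R_outer film = 1/(h_o·2πr_oL) = 1/(23.4×2π×0.093×11.5) = 0.00636 K/W
R_total = 0.006487 K/W
Q = ΔT/R_total = 77/0.006487

Q ≈ 11900 W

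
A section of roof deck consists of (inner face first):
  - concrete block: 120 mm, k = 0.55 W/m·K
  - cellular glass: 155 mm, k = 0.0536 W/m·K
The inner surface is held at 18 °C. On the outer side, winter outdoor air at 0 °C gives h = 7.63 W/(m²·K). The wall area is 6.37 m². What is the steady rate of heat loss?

Q ≈ 35.4 W

Thermal resistances in series:
R_concrete block = L/(kA) = 0.12/(0.55×6.37) = 0.03425 K/W
R_cellular glass = L/(kA) = 0.155/(0.0536×6.37) = 0.454 K/W
R_outer film = 1/(h_o·A) = 1/(7.63×6.37) = 0.02057 K/W
R_total = 0.5088 K/W
Q = ΔT / R_total = 18 / 0.5088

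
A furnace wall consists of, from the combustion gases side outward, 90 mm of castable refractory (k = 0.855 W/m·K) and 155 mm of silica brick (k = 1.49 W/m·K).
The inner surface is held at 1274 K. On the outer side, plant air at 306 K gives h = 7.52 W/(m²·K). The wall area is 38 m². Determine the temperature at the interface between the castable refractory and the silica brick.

T ≈ 976 K

Thermal resistances in series:
R_castable refractory = L/(kA) = 0.09/(0.855×38) = 0.00277 K/W
R_silica brick = L/(kA) = 0.155/(1.49×38) = 0.002738 K/W
R_outer film = 1/(h_o·A) = 1/(7.52×38) = 0.003499 K/W
R_total = 0.009007 K/W;  Q = ΔT/R_total = 968/0.009007 = 107500 W
T_interface = T_inner − Q·ΣR(inner→interface) = 1274 − 107000×0.00277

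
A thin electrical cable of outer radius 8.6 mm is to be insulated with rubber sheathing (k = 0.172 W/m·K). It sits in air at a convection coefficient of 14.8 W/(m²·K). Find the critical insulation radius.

For a cylinder r_cr = k/h = 0.172/14.8
r_cr = 11.6 mm; since the bare radius (8.6 mm) is below r_cr, adding a thin layer of insulation will *increase* heat loss.

r_cr ≈ 11.6 mm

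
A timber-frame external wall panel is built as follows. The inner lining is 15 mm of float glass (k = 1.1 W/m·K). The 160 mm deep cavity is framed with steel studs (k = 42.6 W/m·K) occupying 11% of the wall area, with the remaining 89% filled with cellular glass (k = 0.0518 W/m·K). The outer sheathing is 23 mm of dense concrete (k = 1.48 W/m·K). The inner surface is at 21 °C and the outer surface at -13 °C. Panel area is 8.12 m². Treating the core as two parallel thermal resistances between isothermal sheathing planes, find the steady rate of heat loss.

Sheathing layers in series; stud and cavity paths in parallel between them.
R_inner = 0.015/(1.1×8.12) = 0.001679 K/W
R_stud  = 0.16/(42.6×0.11×8.12) = 0.004205 K/W
R_cav   = 0.16/(0.0518×0.89×8.12) = 0.4274 K/W
1/R_core = 1/R_stud + 1/R_cav → R_core = 0.004164 K/W
R_outer = 0.023/(1.48×8.12) = 0.001914 K/W
R_total = 0.007757 K/W
Q = ΔT/R_total = 34/0.007757

Q ≈ 4380 W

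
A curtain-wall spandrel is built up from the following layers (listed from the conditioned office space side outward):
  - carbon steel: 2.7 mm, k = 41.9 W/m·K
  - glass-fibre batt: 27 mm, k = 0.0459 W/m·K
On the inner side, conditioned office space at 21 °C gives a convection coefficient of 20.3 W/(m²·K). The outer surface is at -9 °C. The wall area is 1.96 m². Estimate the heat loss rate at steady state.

Using the resistance-network approach (series):
R_inner film = 1/(h_i·A) = 1/(20.3×1.96) = 0.02513 K/W
R_carbon steel = L/(kA) = 0.0027/(41.9×1.96) = 3.288×10^-5 K/W
R_glass-fibre batt = L/(kA) = 0.027/(0.0459×1.96) = 0.3001 K/W
R_total = 0.3253 K/W
Q = ΔT / R_total = 30 / 0.3253

Q ≈ 92.2 W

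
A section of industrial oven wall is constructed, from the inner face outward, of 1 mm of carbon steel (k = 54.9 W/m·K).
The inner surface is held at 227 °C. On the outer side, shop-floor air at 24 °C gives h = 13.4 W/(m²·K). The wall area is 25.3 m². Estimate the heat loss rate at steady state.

Using the resistance-network approach (series):
R_carbon steel = L/(kA) = 0.001/(54.9×25.3) = 7.2×10^-7 K/W
R_outer film = 1/(h_o·A) = 1/(13.4×25.3) = 0.00295 K/W
R_total = 0.00295 K/W
Q = ΔT / R_total = 203 / 0.00295

Q ≈ 68800 W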